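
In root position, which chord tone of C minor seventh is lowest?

C

In root position the root is lowest. For C minor seventh (C–Eb–G–Bb) that is C.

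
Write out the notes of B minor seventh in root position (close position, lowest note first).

B, D, F#, A

Spelling B minor seventh: B–D–F#–A. In root position the root is bass, giving B, D, F#, A from the bottom.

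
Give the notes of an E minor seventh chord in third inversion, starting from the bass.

The chord tones are E–G–B–D. With the seventh (D) lowest for third inversion: D, E, G, B.

D, E, G, B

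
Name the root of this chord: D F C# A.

D

D, F, C#, A are the tones of a D minor-major seventh chord (D–F–A–C#), making D the root.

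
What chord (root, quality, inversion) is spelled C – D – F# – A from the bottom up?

D dominant seventh, third inversion

Reducing to letter names: C, D, F#, A. These stack in thirds as D–F#–A–C — a D dominant seventh chord.
With the seventh (C) in the bass, the chord is in third inversion (figured bass 4/2).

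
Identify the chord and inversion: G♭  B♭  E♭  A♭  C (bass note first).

Ab dominant ninth, third inversion

The pitch classes Gb, Bb, Eb, Ab, C arrange in thirds as Ab–C–Eb–Gb–Bb: an Ab dominant ninth chord.
With the seventh (Gb) in the bass, the chord is in third inversion.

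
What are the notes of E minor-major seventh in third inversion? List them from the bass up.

D#, E, G, B

Spelling E minor-major seventh: E–G–B–D#. In third inversion the seventh is bass, giving D#, E, G, B from the bottom.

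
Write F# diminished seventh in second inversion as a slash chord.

F#dim7/C

Second inversion of F# diminished seventh has the fifth (C) in the bass. As a slash chord: F#dim7/C.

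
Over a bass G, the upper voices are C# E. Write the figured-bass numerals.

6/4

The notes G, C#, E stack in thirds as C#–E–G — a C# diminished triad. The bass G is the fifth, so this is second inversion: figured 6/4.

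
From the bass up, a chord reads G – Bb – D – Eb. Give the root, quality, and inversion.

Eb major seventh, first inversion

The distinct note names are G, Bb, D, Eb. Stacked in thirds they read Eb–G–Bb–D, which is a major seventh chord on Eb.
The lowest note is G, the third of the chord, so this is first inversion (figured bass 6/5).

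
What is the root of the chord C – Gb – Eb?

The distinct letter names are C, Gb, Eb. Arranged as a stack of thirds they read C–Eb–Gb, so C is the root (a C diminished triad).

C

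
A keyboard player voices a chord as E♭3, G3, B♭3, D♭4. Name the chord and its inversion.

The distinct note names are Eb, G, Bb, Db. Stacked in thirds they read Eb–G–Bb–Db, which is a dominant seventh chord on Eb.
Eb is the root of Eb dominant seventh; root in the bass means root position (figured bass 7).

Eb dominant seventh, root position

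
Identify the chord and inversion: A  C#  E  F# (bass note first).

F# minor seventh, first inversion

Reducing to letter names: A, C#, E, F#. These stack in thirds as F#–A–C#–E — an F# minor seventh chord.
With the third (A) in the bass, the chord is in first inversion (figured bass 6/5).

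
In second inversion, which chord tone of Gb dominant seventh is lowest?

The fifth of Gb dominant seventh (Gb–Bb–Db–Fb) is Db; that is the bass in second inversion.

Db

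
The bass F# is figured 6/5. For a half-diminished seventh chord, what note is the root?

D#

The figures 6/5 mean the third of the chord is in the bass. If F# is the third of a half-diminished seventh chord, the root is D# (chord tones D#–F#–A–C#).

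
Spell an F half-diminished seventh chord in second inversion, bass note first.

Cb, Eb, F, Ab

Spelling F half-diminished seventh: F–Ab–Cb–Eb. In second inversion the fifth is bass, giving Cb, Eb, F, Ab from the bottom.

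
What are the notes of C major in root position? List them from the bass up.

The chord tones are C–E–G. With the root (C) lowest for root position: C, E, G.

C, E, G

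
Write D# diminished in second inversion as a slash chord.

D#dim/A

Second inversion of D# diminished has the fifth (A) in the bass. As a slash chord: D#dim/A.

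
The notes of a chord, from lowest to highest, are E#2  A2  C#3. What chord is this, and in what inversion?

The distinct note names are E#, A, C#. Stacked in thirds they read A–C#–E#, which is an augmented triad on A.
With the fifth (E#) in the bass, the chord is in second inversion (figured bass 6/4).

A augmented, second inversion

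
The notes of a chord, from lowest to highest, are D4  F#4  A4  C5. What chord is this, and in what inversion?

The pitch classes D, F#, A, C arrange in thirds as D–F#–A–C: a D dominant seventh chord.
With the root (D) in the bass, the chord is in root position (figured bass 7).

D dominant seventh, root position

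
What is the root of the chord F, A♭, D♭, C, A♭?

Db

The distinct letter names are F, Ab, Db, C. Arranged as a stack of thirds they read Db–F–Ab–C, so Db is the root (a Db major seventh chord).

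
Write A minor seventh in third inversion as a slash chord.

Third inversion of A minor seventh has the seventh (G) in the bass. As a slash chord: Am7/G.

Am7/G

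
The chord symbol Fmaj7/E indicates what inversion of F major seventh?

Fmaj7/E means F major seventh with E in the bass. E is the seventh of F major seventh (F–A–C–E), so this is third inversion.

third inversion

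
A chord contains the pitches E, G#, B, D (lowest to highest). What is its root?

E, G#, B, D are the tones of an E dominant seventh chord (E–G#–B–D), making E the root.

E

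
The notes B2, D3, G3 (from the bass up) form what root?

G

Reordering B, D, G into stacked thirds gives G–B–D; the bottom of that stack, G, is the root.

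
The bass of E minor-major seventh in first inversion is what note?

G

The third of E minor-major seventh (E–G–B–D#) is G; that is the bass in first inversion.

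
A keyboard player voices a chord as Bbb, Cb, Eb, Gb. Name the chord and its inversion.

Cb dominant seventh, third inversion

The pitch classes Bbb, Cb, Eb, Gb arrange in thirds as Cb–Eb–Gb–Bbb: a Cb dominant seventh chord.
The lowest note is Bbb, the seventh of the chord, so this is third inversion (figured bass 4/2).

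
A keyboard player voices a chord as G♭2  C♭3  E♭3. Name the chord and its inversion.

Cb major, second inversion

The pitch classes Gb, Cb, Eb arrange in thirds as Cb–Eb–Gb: a Cb major triad.
With the fifth (Gb) in the bass, the chord is in second inversion (figured bass 6/4).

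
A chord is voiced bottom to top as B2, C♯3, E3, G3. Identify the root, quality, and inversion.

C# half-diminished seventh, third inversion

The pitch classes B, C#, E, G arrange in thirds as C#–E–G–B: a C# half-diminished seventh chord.
With the seventh (B) in the bass, the chord is in third inversion (figured bass 4/2).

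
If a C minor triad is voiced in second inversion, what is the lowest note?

G

The fifth of C minor (C–Eb–G) is G; that is the bass in second inversion.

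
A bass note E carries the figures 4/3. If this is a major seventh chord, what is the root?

A

The figures 4/3 mean the fifth of the chord is in the bass. If E is the fifth of a major seventh chord, the root is A (chord tones A–C#–E–G#).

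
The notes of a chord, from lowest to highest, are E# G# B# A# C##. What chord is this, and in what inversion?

A# dominant ninth, second inversion

The distinct note names are E#, G#, B#, A#, C##. Stacked in thirds they read A#–C##–E#–G#–B#, which is a dominant ninth chord on A#.
E# is the fifth of A# dominant ninth; fifth in the bass means second inversion.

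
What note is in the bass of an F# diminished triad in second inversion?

The fifth of F# diminished (F#–A–C) is C; that is the bass in second inversion.

C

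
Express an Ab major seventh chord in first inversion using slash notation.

Abmaj7/C

First inversion of Ab major seventh has the third (C) in the bass. As a slash chord: Abmaj7/C.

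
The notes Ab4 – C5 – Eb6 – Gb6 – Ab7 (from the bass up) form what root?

Ab

Ab, C, Eb, Gb are the tones of an Ab dominant seventh chord (Ab–C–Eb–Gb), making Ab the root.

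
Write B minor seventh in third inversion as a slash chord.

Bm7/A

Third inversion of B minor seventh has the seventh (A) in the bass. As a slash chord: Bm7/A.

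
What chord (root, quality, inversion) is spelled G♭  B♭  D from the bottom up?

Reducing to letter names: Gb, Bb, D. These stack in thirds as Gb–Bb–D — a Gb augmented triad.
With the root (Gb) in the bass, the chord is in root position (figured bass 5/3).

Gb augmented, root position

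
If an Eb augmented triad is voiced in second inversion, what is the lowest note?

B

In second inversion the fifth is lowest. For Eb augmented (Eb–G–B) that is B.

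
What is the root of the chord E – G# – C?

C

E, G#, C are the tones of a C augmented triad (C–E–G#), making C the root.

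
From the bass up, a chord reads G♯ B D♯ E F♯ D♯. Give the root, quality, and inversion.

E major ninth, first inversion

The distinct note names are G#, B, D#, E, F#. Stacked in thirds they read E–G#–B–D#–F#, which is a major ninth chord on E.
The lowest note is G#, the third of the chord, so this is first inversion.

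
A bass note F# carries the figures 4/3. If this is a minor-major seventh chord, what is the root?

The figures 4/3 mean the fifth of the chord is in the bass. If F# is the fifth of a minor-major seventh chord, the root is B (chord tones B–D–F#–A#).

B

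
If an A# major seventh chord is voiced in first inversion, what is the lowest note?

C##

The third of A# major seventh (A#–C##–E#–G##) is C##; that is the bass in first inversion.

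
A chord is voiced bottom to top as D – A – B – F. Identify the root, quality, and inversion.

The distinct note names are D, A, B, F. Stacked in thirds they read B–D–F–A, which is a half-diminished seventh chord on B.
The lowest note is D, the third of the chord, so this is first inversion (figured bass 6/5).

B half-diminished seventh, first inversion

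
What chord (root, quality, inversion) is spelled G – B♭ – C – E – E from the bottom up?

The pitch classes G, Bb, C, E arrange in thirds as C–E–G–Bb: a C dominant seventh chord.
G is the fifth of C dominant seventh; fifth in the bass means second inversion (figured bass 4/3).

C dominant seventh, second inversion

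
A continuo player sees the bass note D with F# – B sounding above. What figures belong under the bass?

The notes D, F#, B stack in thirds as B–D–F# — a B minor triad. The bass D is the third, so this is first inversion: figured 6.

6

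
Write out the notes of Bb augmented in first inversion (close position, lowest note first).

Bb augmented is Bb–D–F#. First inversion puts the third (D) in the bass, with the remaining tones above: D, F#, Bb.

D, F#, Bb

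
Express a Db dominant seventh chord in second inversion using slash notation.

Second inversion of Db dominant seventh has the fifth (Ab) in the bass. As a slash chord: Db7/Ab.

Db7/Ab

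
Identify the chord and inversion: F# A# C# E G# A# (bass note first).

F# dominant ninth, root position

The pitch classes F#, A#, C#, E, G# arrange in thirds as F#–A#–C#–E–G#: an F# dominant ninth chord.
F# is the root of F# dominant ninth; root in the bass means root position.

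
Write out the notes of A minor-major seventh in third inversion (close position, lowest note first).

G#, A, C, E

A minor-major seventh is A–C–E–G#. Third inversion puts the seventh (G#) in the bass, with the remaining tones above: G#, A, C, E.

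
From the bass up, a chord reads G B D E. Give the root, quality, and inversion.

The pitch classes G, B, D, E arrange in thirds as E–G–B–D: an E minor seventh chord.
The lowest note is G, the third of the chord, so this is first inversion (figured bass 6/5).

E minor seventh, first inversion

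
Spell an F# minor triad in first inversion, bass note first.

A, C#, F#

The chord tones are F#–A–C#. With the third (A) lowest for first inversion: A, C#, F#.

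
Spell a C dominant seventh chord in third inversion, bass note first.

C dominant seventh is C–E–G–Bb. Third inversion puts the seventh (Bb) in the bass, with the remaining tones above: Bb, C, E, G.

Bb, C, E, G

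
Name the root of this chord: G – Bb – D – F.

G

The distinct letter names are G, Bb, D, F. Arranged as a stack of thirds they read G–Bb–D–F, so G is the root (a G minor seventh chord).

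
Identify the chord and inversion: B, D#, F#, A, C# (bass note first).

The distinct note names are B, D#, F#, A, C#. Stacked in thirds they read B–D#–F#–A–C#, which is a dominant ninth chord on B.
With the root (B) in the bass, the chord is in root position.

B dominant ninth, root position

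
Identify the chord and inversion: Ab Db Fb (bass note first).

Db minor, second inversion

The distinct note names are Ab, Db, Fb. Stacked in thirds they read Db–Fb–Ab, which is a minor triad on Db.
Ab is the fifth of Db minor; fifth in the bass means second inversion (figured bass 6/4).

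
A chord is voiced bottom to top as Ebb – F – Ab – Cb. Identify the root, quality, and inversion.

The pitch classes Ebb, F, Ab, Cb arrange in thirds as F–Ab–Cb–Ebb: an F diminished seventh chord.
With the seventh (Ebb) in the bass, the chord is in third inversion (figured bass 4/2).

F diminished seventh, third inversion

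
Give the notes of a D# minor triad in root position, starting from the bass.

D#, F#, A#

D# minor is D#–F#–A#. Root position puts the root (D#) in the bass, with the remaining tones above: D#, F#, A#.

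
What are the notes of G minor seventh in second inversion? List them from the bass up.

D, F, G, Bb

G minor seventh is G–Bb–D–F. Second inversion puts the fifth (D) in the bass, with the remaining tones above: D, F, G, Bb.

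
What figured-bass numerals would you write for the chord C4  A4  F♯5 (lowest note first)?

The notes C, A, F# stack in thirds as F#–A–C — an F# diminished triad. The bass C is the fifth, so this is second inversion: figured 6/4.

6/4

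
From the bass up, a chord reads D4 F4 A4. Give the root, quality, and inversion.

D minor, root position

Reducing to letter names: D, F, A. These stack in thirds as D–F–A — a D minor triad.
D is the root of D minor; root in the bass means root position (figured bass 5/3).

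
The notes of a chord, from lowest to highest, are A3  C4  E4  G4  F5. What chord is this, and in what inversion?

F major ninth, first inversion

Reducing to letter names: A, C, E, G, F. These stack in thirds as F–A–C–E–G — an F major ninth chord.
The lowest note is A, the third of the chord, so this is first inversion.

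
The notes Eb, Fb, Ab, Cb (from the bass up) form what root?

The distinct letter names are Eb, Fb, Ab, Cb. Arranged as a stack of thirds they read Fb–Ab–Cb–Eb, so Fb is the root (an Fb major seventh chord).

Fb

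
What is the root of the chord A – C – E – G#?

A, C, E, G# are the tones of an A minor-major seventh chord (A–C–E–G#), making A the root.

A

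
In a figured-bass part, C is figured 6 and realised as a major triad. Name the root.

The figures 6 mean the third of the chord is in the bass. If C is the third of a major triad, the root is Ab (chord tones Ab–C–Eb).

Ab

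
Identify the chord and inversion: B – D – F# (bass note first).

The pitch classes B, D, F# arrange in thirds as B–D–F#: a B minor triad.
The lowest note is B, the root of the chord, so this is root position (figured bass 5/3).

B minor, root position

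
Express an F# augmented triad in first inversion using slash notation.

F#aug/A#

First inversion of F# augmented has the third (A#) in the bass. As a slash chord: F#aug/A#.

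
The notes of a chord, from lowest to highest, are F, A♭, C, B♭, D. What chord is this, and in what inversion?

Bb dominant ninth, second inversion

The distinct note names are F, Ab, C, Bb, D. Stacked in thirds they read Bb–D–F–Ab–C, which is a dominant ninth chord on Bb.
The lowest note is F, the fifth of the chord, so this is second inversion.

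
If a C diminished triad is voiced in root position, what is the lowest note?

The root of C diminished (C–Eb–Gb) is C; that is the bass in root position.

C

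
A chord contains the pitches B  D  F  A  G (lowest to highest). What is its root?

Reordering B, D, F, A, G into stacked thirds gives G–B–D–F–A; the bottom of that stack, G, is the root.

G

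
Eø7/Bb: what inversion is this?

Eø7/Bb means E half-diminished seventh with Bb in the bass. Bb is the fifth of E half-diminished seventh (E–G–Bb–D), so this is second inversion.

second inversion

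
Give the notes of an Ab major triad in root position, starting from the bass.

Spelling Ab major: Ab–C–Eb. In root position the root is bass, giving Ab, C, Eb from the bottom.

Ab, C, Eb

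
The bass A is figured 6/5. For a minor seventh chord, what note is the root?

The figures 6/5 mean the third of the chord is in the bass. If A is the third of a minor seventh chord, the root is F# (chord tones F#–A–C#–E).

F#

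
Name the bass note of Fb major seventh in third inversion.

In third inversion the seventh is lowest. For Fb major seventh (Fb–Ab–Cb–Eb) that is Eb.

Eb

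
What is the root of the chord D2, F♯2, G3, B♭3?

Reordering D, F#, G, Bb into stacked thirds gives G–Bb–D–F#; the bottom of that stack, G, is the root.

G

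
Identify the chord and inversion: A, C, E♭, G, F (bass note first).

Reducing to letter names: A, C, Eb, G, F. These stack in thirds as F–A–C–Eb–G — an F dominant ninth chord.
A is the third of F dominant ninth; third in the bass means first inversion.

F dominant ninth, first inversion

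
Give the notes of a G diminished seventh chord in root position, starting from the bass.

G, Bb, Db, Fb

G diminished seventh is G–Bb–Db–Fb. Root position puts the root (G) in the bass, with the remaining tones above: G, Bb, Db, Fb.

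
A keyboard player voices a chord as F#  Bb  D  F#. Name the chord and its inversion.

The pitch classes F#, Bb, D arrange in thirds as Bb–D–F#: a Bb augmented triad.
With the fifth (F#) in the bass, the chord is in second inversion (figured bass 6/4).

Bb augmented, second inversion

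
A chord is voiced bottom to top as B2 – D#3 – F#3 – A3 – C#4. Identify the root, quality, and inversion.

The distinct note names are B, D#, F#, A, C#. Stacked in thirds they read B–D#–F#–A–C#, which is a dominant ninth chord on B.
With the root (B) in the bass, the chord is in root position.

B dominant ninth, root position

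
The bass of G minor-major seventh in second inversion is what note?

G minor-major seventh is G–Bb–D–F#. Second inversion places the fifth in the bass: D.

D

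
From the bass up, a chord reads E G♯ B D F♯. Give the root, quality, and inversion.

E dominant ninth, root position

The pitch classes E, G#, B, D, F# arrange in thirds as E–G#–B–D–F#: an E dominant ninth chord.
E is the root of E dominant ninth; root in the bass means root position.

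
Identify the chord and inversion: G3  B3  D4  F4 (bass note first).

G dominant seventh, root position

The pitch classes G, B, D, F arrange in thirds as G–B–D–F: a G dominant seventh chord.
With the root (G) in the bass, the chord is in root position (figured bass 7).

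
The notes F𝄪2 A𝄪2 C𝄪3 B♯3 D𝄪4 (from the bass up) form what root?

B#

F##, A##, C##, B#, D## are the tones of a B# major ninth chord (B#–D##–F##–A##–C##), making B# the root.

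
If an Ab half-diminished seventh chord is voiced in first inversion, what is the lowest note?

Cb

In first inversion the third is lowest. For Ab half-diminished seventh (Ab–Cb–Ebb–Gb) that is Cb.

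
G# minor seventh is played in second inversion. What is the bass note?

D#

G# minor seventh is G#–B–D#–F#. Second inversion places the fifth in the bass: D#.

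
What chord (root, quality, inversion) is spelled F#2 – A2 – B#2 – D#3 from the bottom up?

B# diminished seventh, second inversion

The pitch classes F#, A, B#, D# arrange in thirds as B#–D#–F#–A: a B# diminished seventh chord.
The lowest note is F#, the fifth of the chord, so this is second inversion (figured bass 4/3).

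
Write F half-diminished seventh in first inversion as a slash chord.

Fø7/Ab

First inversion of F half-diminished seventh has the third (Ab) in the bass. As a slash chord: Fø7/Ab.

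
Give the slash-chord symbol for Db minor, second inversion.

Dbm/Ab

Second inversion of Db minor has the fifth (Ab) in the bass. As a slash chord: Dbm/Ab.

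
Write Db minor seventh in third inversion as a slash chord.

Dbm7/Cb

Third inversion of Db minor seventh has the seventh (Cb) in the bass. As a slash chord: Dbm7/Cb.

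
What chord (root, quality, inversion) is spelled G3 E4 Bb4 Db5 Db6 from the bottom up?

E diminished seventh, first inversion

Reducing to letter names: G, E, Bb, Db. These stack in thirds as E–G–Bb–Db — an E diminished seventh chord.
With the third (G) in the bass, the chord is in first inversion (figured bass 6/5).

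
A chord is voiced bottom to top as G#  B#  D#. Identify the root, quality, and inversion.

The distinct note names are G#, B#, D#. Stacked in thirds they read G#–B#–D#, which is a major triad on G#.
With the root (G#) in the bass, the chord is in root position (figured bass 5/3).

G# major, root position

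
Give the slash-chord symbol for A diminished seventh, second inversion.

Second inversion of A diminished seventh has the fifth (Eb) in the bass. As a slash chord: Adim7/Eb.

Adim7/Eb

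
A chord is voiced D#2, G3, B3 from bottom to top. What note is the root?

The distinct letter names are D#, G, B. Arranged as a stack of thirds they read G–B–D#, so G is the root (a G augmented triad).

G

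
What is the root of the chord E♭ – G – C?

C

Eb, G, C are the tones of a C minor triad (C–Eb–G), making C the root.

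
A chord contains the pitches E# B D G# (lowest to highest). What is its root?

E#

E#, B, D, G# are the tones of an E# diminished seventh chord (E#–G#–B–D), making E# the root.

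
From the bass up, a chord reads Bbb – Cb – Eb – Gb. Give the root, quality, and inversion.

Cb dominant seventh, third inversion

The pitch classes Bbb, Cb, Eb, Gb arrange in thirds as Cb–Eb–Gb–Bbb: a Cb dominant seventh chord.
The lowest note is Bbb, the seventh of the chord, so this is third inversion (figured bass 4/2).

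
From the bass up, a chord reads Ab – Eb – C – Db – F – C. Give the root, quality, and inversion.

Reducing to letter names: Ab, Eb, C, Db, F. These stack in thirds as Db–F–Ab–C–Eb — a Db major ninth chord.
The lowest note is Ab, the fifth of the chord, so this is second inversion.

Db major ninth, second inversion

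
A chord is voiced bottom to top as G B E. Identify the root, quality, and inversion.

The pitch classes G, B, E arrange in thirds as E–G–B: an E minor triad.
The lowest note is G, the third of the chord, so this is first inversion (figured bass 6).

E minor, first inversion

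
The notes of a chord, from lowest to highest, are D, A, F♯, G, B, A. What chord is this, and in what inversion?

The distinct note names are D, A, F#, G, B. Stacked in thirds they read G–B–D–F#–A, which is a major ninth chord on G.
With the fifth (D) in the bass, the chord is in second inversion.

G major ninth, second inversion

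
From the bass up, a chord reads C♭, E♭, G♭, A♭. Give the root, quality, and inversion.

The distinct note names are Cb, Eb, Gb, Ab. Stacked in thirds they read Ab–Cb–Eb–Gb, which is a minor seventh chord on Ab.
Cb is the third of Ab minor seventh; third in the bass means first inversion (figured bass 6/5).

Ab minor seventh, first inversion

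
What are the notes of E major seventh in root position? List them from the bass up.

E, G#, B, D#

Spelling E major seventh: E–G#–B–D#. In root position the root is bass, giving E, G#, B, D# from the bottom.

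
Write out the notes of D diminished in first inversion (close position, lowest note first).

F, Ab, D

The chord tones are D–F–Ab. With the third (F) lowest for first inversion: F, Ab, D.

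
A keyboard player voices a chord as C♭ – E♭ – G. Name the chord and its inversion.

The distinct note names are Cb, Eb, G. Stacked in thirds they read Cb–Eb–G, which is an augmented triad on Cb.
The lowest note is Cb, the root of the chord, so this is root position (figured bass 5/3).

Cb augmented, root position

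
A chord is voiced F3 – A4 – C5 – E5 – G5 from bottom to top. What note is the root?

The distinct letter names are F, A, C, E, G. Arranged as a stack of thirds they read F–A–C–E–G, so F is the root (an F major ninth chord).

F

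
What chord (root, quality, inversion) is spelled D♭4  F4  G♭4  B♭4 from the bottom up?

Reducing to letter names: Db, F, Gb, Bb. These stack in thirds as Gb–Bb–Db–F — a Gb major seventh chord.
Db is the fifth of Gb major seventh; fifth in the bass means second inversion (figured bass 4/3).

Gb major seventh, second inversion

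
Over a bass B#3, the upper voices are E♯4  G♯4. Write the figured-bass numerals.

6/4

The notes B#, E#, G# stack in thirds as E#–G#–B# — an E# minor triad. The bass B# is the fifth, so this is second inversion: figured 6/4.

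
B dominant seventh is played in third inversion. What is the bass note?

In third inversion the seventh is lowest. For B dominant seventh (B–D#–F#–A) that is A.

A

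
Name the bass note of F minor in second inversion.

C

In second inversion the fifth is lowest. For F minor (F–Ab–C) that is C.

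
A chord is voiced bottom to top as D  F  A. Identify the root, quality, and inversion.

D minor, root position

The distinct note names are D, F, A. Stacked in thirds they read D–F–A, which is a minor triad on D.
The lowest note is D, the root of the chord, so this is root position (figured bass 5/3).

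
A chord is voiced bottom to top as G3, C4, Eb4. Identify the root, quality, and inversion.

C minor, second inversion

Reducing to letter names: G, C, Eb. These stack in thirds as C–Eb–G — a C minor triad.
G is the fifth of C minor; fifth in the bass means second inversion (figured bass 6/4).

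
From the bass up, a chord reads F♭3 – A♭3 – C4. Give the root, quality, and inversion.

Reducing to letter names: Fb, Ab, C. These stack in thirds as Fb–Ab–C — an Fb augmented triad.
The lowest note is Fb, the root of the chord, so this is root position (figured bass 5/3).

Fb augmented, root position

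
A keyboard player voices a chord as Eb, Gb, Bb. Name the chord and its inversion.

Eb minor, root position

The pitch classes Eb, Gb, Bb arrange in thirds as Eb–Gb–Bb: an Eb minor triad.
The lowest note is Eb, the root of the chord, so this is root position (figured bass 5/3).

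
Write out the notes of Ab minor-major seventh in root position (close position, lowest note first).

Ab, Cb, Eb, G

Spelling Ab minor-major seventh: Ab–Cb–Eb–G. In root position the root is bass, giving Ab, Cb, Eb, G from the bottom.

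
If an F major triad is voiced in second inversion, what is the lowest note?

In second inversion the fifth is lowest. For F major (F–A–C) that is C.

C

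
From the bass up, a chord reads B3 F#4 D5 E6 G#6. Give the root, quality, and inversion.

The pitch classes B, F#, D, E, G# arrange in thirds as E–G#–B–D–F#: an E dominant ninth chord.
The lowest note is B, the fifth of the chord, so this is second inversion.

E dominant ninth, second inversion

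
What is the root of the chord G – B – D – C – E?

G, B, D, C, E are the tones of a C major ninth chord (C–E–G–B–D), making C the root.

C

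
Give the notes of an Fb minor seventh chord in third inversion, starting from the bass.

Ebb, Fb, Abb, Cb

Fb minor seventh is Fb–Abb–Cb–Ebb. Third inversion puts the seventh (Ebb) in the bass, with the remaining tones above: Ebb, Fb, Abb, Cb.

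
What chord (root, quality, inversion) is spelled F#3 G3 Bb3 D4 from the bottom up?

G minor-major seventh, third inversion

Reducing to letter names: F#, G, Bb, D. These stack in thirds as G–Bb–D–F# — a G minor-major seventh chord.
With the seventh (F#) in the bass, the chord is in third inversion (figured bass 4/2).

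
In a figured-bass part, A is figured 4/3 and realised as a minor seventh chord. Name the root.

D

The figures 4/3 mean the fifth of the chord is in the bass. If A is the fifth of a minor seventh chord, the root is D (chord tones D–F–A–C).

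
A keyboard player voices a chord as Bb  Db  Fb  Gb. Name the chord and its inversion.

Gb dominant seventh, first inversion

The pitch classes Bb, Db, Fb, Gb arrange in thirds as Gb–Bb–Db–Fb: a Gb dominant seventh chord.
The lowest note is Bb, the third of the chord, so this is first inversion (figured bass 6/5).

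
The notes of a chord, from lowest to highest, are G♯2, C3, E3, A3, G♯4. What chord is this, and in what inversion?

The pitch classes G#, C, E, A arrange in thirds as A–C–E–G#: an A minor-major seventh chord.
G# is the seventh of A minor-major seventh; seventh in the bass means third inversion (figured bass 4/2).

A minor-major seventh, third inversion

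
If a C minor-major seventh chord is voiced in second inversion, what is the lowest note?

In second inversion the fifth is lowest. For C minor-major seventh (C–Eb–G–B) that is G.

G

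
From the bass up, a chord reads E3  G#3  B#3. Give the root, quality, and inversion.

E augmented, root position

The distinct note names are E, G#, B#. Stacked in thirds they read E–G#–B#, which is an augmented triad on E.
With the root (E) in the bass, the chord is in root position (figured bass 5/3).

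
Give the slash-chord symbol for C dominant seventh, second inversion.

C7/G

Second inversion of C dominant seventh has the fifth (G) in the bass. As a slash chord: C7/G.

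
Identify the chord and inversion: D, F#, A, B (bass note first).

The distinct note names are D, F#, A, B. Stacked in thirds they read B–D–F#–A, which is a minor seventh chord on B.
The lowest note is D, the third of the chord, so this is first inversion (figured bass 6/5).

B minor seventh, first inversion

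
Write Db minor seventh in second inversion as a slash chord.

Dbm7/Ab

Second inversion of Db minor seventh has the fifth (Ab) in the bass. As a slash chord: Dbm7/Ab.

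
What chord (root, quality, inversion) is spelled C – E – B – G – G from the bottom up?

C major seventh, root position

The pitch classes C, E, B, G arrange in thirds as C–E–G–B: a C major seventh chord.
With the root (C) in the bass, the chord is in root position (figured bass 7).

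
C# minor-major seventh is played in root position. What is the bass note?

C#

The root of C# minor-major seventh (C#–E–G#–B#) is C#; that is the bass in root position.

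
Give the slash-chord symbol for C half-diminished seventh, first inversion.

Cø7/Eb

First inversion of C half-diminished seventh has the third (Eb) in the bass. As a slash chord: Cø7/Eb.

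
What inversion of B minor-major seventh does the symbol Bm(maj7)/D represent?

Bm(maj7)/D means B minor-major seventh with D in the bass. D is the third of B minor-major seventh (B–D–F#–A#), so this is first inversion.

first inversion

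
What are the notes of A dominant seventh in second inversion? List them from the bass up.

Spelling A dominant seventh: A–C#–E–G. In second inversion the fifth is bass, giving E, G, A, C# from the bottom.

E, G, A, C#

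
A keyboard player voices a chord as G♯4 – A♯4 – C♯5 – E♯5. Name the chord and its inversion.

A# minor seventh, third inversion

The distinct note names are G#, A#, C#, E#. Stacked in thirds they read A#–C#–E#–G#, which is a minor seventh chord on A#.
The lowest note is G#, the seventh of the chord, so this is third inversion (figured bass 4/2).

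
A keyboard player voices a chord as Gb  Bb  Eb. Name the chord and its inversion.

Eb minor, first inversion

Reducing to letter names: Gb, Bb, Eb. These stack in thirds as Eb–Gb–Bb — an Eb minor triad.
Gb is the third of Eb minor; third in the bass means first inversion (figured bass 6).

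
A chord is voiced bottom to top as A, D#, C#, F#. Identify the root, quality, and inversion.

D# half-diminished seventh, second inversion

Reducing to letter names: A, D#, C#, F#. These stack in thirds as D#–F#–A–C# — a D# half-diminished seventh chord.
With the fifth (A) in the bass, the chord is in second inversion (figured bass 4/3).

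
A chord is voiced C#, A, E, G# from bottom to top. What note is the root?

The distinct letter names are C#, A, E, G#. Arranged as a stack of thirds they read A–C#–E–G#, so A is the root (an A major seventh chord).

A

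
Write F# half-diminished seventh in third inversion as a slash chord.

Third inversion of F# half-diminished seventh has the seventh (E) in the bass. As a slash chord: F#ø7/E.

F#ø7/E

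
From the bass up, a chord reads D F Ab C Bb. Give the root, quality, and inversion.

Bb dominant ninth, first inversion

The distinct note names are D, F, Ab, C, Bb. Stacked in thirds they read Bb–D–F–Ab–C, which is a dominant ninth chord on Bb.
The lowest note is D, the third of the chord, so this is first inversion.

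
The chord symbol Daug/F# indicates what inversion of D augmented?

Daug/F# means D augmented with F# in the bass. F# is the third of D augmented (D–F#–A#), so this is first inversion.

first inversion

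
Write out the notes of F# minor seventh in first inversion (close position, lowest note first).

A, C#, E, F#

Spelling F# minor seventh: F#–A–C#–E. In first inversion the third is bass, giving A, C#, E, F# from the bottom.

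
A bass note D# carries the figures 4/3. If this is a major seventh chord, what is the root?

The figures 4/3 mean the fifth of the chord is in the bass. If D# is the fifth of a major seventh chord, the root is G# (chord tones G#–B#–D#–F##).

G#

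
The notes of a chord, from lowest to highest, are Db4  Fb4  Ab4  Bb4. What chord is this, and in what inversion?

Bb half-diminished seventh, first inversion

The distinct note names are Db, Fb, Ab, Bb. Stacked in thirds they read Bb–Db–Fb–Ab, which is a half-diminished seventh chord on Bb.
With the third (Db) in the bass, the chord is in first inversion (figured bass 6/5).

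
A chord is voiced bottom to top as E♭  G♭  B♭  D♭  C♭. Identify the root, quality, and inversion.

Cb major ninth, first inversion

The distinct note names are Eb, Gb, Bb, Db, Cb. Stacked in thirds they read Cb–Eb–Gb–Bb–Db, which is a major ninth chord on Cb.
Eb is the third of Cb major ninth; third in the bass means first inversion.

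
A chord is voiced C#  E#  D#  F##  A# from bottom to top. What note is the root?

D#

Reordering C#, E#, D#, F##, A# into stacked thirds gives D#–F##–A#–C#–E#; the bottom of that stack, D#, is the root.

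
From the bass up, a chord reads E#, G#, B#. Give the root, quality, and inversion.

The distinct note names are E#, G#, B#. Stacked in thirds they read E#–G#–B#, which is a minor triad on E#.
With the root (E#) in the bass, the chord is in root position (figured bass 5/3).

E# minor, root position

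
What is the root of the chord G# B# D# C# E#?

G#, B#, D#, C#, E# are the tones of a C# major ninth chord (C#–E#–G#–B#–D#), making C# the root.

C#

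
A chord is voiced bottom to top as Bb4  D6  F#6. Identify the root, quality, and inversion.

Bb augmented, root position

The distinct note names are Bb, D, F#. Stacked in thirds they read Bb–D–F#, which is an augmented triad on Bb.
Bb is the root of Bb augmented; root in the bass means root position (figured bass 5/3).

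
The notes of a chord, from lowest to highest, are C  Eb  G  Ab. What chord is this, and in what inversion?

Ab major seventh, first inversion

The distinct note names are C, Eb, G, Ab. Stacked in thirds they read Ab–C–Eb–G, which is a major seventh chord on Ab.
C is the third of Ab major seventh; third in the bass means first inversion (figured bass 6/5).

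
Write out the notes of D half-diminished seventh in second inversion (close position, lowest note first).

Ab, C, D, F

D half-diminished seventh is D–F–Ab–C. Second inversion puts the fifth (Ab) in the bass, with the remaining tones above: Ab, C, D, F.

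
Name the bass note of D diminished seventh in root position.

D diminished seventh is D–F–Ab–Cb. Root position places the root in the bass: D.

D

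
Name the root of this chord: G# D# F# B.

G#, D#, F#, B are the tones of a G# minor seventh chord (G#–B–D#–F#), making G# the root.

G#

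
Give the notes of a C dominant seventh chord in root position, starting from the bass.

C, E, G, Bb

Spelling C dominant seventh: C–E–G–Bb. In root position the root is bass, giving C, E, G, Bb from the bottom.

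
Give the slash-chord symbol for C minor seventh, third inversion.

Third inversion of C minor seventh has the seventh (Bb) in the bass. As a slash chord: Cm7/Bb.

Cm7/Bb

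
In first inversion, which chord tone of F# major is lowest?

In first inversion the third is lowest. For F# major (F#–A#–C#) that is A#.

A#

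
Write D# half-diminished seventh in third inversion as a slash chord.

Third inversion of D# half-diminished seventh has the seventh (C#) in the bass. As a slash chord: D#ø7/C#.

D#ø7/C#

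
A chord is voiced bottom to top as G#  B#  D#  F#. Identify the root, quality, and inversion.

G# dominant seventh, root position

The pitch classes G#, B#, D#, F# arrange in thirds as G#–B#–D#–F#: a G# dominant seventh chord.
G# is the root of G# dominant seventh; root in the bass means root position (figured bass 7).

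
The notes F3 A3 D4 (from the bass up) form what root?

D

The distinct letter names are F, A, D. Arranged as a stack of thirds they read D–F–A, so D is the root (a D minor triad).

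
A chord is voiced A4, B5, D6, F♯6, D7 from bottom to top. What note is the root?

A, B, D, F# are the tones of a B minor seventh chord (B–D–F#–A), making B the root.

B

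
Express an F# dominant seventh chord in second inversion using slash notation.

F#7/C#

Second inversion of F# dominant seventh has the fifth (C#) in the bass. As a slash chord: F#7/C#.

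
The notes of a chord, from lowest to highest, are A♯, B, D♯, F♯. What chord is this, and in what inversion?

The distinct note names are A#, B, D#, F#. Stacked in thirds they read B–D#–F#–A#, which is a major seventh chord on B.
A# is the seventh of B major seventh; seventh in the bass means third inversion (figured bass 4/2).

B major seventh, third inversion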